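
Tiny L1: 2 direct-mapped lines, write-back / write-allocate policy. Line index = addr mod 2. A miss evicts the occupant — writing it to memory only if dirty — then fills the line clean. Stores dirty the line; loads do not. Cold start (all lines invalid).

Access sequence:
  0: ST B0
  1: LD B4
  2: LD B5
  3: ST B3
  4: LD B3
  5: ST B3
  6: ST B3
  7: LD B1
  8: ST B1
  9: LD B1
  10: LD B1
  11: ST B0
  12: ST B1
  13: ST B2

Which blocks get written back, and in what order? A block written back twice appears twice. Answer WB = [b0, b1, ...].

0: W B0 → L0 miss [D]
1: R B4 → L0 miss wb→B0 [-]
2: R B5 → L1 miss [-]
3: W B3 → L1 miss [D]
4: R B3 → L1 hit [D]
5: W B3 → L1 hit [D]
6: W B3 → L1 hit [D]
7: R B1 → L1 miss wb→B3 [-]
8: W B1 → L1 hit [D]
9: R B1 → L1 hit [D]
10: R B1 → L1 hit [D]
11: W B0 → L0 miss [D]
12: W B1 → L1 hit [D]
13: W B2 → L0 miss wb→B0 [D]

WB = [0, 3, 0]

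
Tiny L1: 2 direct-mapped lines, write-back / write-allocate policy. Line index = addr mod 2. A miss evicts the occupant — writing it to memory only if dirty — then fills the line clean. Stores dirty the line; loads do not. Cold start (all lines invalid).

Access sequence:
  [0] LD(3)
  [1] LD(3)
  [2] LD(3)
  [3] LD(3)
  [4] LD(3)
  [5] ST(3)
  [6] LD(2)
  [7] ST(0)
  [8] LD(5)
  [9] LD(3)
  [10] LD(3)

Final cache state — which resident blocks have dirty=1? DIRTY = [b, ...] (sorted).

DIRTY = [0]

0: R B3 -> L1 miss  d=-]
1: R B3 -> L1 hit  d=-]
2: R B3 -> L1 hit  d=-]
3: R B3 -> L1 hit  d=-]
4: R B3 -> L1 hit  d=-]
5: W B3 -> L1 hit  d=D]
6: R B2 -> L0 miss  d=-]
7: W B0 -> L0 miss  d=D]
8: R B5 -> L1 miss wb->B3  d=-]
9: R B3 -> L1 miss  d=-]
10: R B3 -> L1 hit  d=-]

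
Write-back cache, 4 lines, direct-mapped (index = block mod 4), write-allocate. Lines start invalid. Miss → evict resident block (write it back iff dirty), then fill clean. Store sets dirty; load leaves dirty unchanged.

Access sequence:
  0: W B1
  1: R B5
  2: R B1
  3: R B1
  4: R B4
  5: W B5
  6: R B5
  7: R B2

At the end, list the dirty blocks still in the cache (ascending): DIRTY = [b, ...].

DIRTY = [5]

  0 | W B1 → L1 miss [D]
  1 | R B5 → L1 miss wb→B1 [-]
  2 | R B1 → L1 miss [-]
  3 | R B1 → L1 hit [-]
  4 | R B4 → L0 miss [-]
  5 | W B5 → L1 miss [D]
  6 | R B5 → L1 hit [D]
  7 | R B2 → L2 miss [-]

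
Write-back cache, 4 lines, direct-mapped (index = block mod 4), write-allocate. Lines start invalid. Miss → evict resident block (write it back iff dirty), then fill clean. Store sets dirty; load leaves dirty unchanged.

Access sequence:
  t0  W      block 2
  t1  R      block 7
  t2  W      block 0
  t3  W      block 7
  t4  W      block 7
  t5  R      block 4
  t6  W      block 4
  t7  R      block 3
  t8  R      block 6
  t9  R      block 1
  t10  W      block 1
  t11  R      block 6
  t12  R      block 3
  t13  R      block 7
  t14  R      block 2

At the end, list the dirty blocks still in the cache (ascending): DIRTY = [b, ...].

0: W B2 → L2 miss [D]
1: R B7 → L3 miss [-]
2: W B0 → L0 miss [D]
3: W B7 → L3 hit [D]
4: W B7 → L3 hit [D]
5: R B4 → L0 miss wb→B0 [-]
6: W B4 → L0 hit [D]
7: R B3 → L3 miss wb→B7 [-]
8: R B6 → L2 miss wb→B2 [-]
9: R B1 → L1 miss [-]
10: W B1 → L1 hit [D]
11: R B6 → L2 hit [-]
12: R B3 → L3 hit [-]
13: R B7 → L3 miss [-]
14: R B2 → L2 miss [-]

DIRTY = [1, 4]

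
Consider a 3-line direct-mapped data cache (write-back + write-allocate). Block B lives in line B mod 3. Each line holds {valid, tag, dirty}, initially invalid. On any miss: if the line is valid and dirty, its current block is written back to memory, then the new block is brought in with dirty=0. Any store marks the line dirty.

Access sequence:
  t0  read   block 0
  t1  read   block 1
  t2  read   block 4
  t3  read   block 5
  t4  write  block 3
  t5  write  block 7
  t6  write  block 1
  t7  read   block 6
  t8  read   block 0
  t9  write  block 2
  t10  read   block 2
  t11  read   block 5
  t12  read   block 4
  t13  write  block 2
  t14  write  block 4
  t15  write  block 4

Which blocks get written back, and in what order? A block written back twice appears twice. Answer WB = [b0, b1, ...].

0: R B0 → L0 miss [-]
1: R B1 → L1 miss [-]
2: R B4 → L1 miss [-]
3: R B5 → L2 miss [-]
4: W B3 → L0 miss [D]
5: W B7 → L1 miss [D]
6: W B1 → L1 miss wb→B7 [D]
7: R B6 → L0 miss wb→B3 [-]
8: R B0 → L0 miss [-]
9: W B2 → L2 miss [D]
10: R B2 → L2 hit [D]
11: R B5 → L2 miss wb→B2 [-]
12: R B4 → L1 miss wb→B1 [-]
13: W B2 → L2 miss [D]
14: W B4 → L1 hit [D]
15: W B4 → L1 hit [D]

WB = [7, 3, 2, 1]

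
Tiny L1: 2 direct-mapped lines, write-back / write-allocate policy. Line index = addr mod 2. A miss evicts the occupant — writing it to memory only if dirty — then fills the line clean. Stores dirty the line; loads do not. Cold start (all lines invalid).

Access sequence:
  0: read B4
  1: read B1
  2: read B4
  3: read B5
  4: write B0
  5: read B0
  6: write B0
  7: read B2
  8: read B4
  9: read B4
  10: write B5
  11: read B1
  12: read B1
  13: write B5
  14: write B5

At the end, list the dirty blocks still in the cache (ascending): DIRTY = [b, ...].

DIRTY = [5]

0: R B4 -> L0 miss  d=-]
1: R B1 -> L1 miss  d=-]
2: R B4 -> L0 hit  d=-]
3: R B5 -> L1 miss  d=-]
4: W B0 -> L0 miss  d=D]
5: R B0 -> L0 hit  d=D]
6: W B0 -> L0 hit  d=D]
7: R B2 -> L0 miss wb->B0  d=-]
8: R B4 -> L0 miss  d=-]
9: R B4 -> L0 hit  d=-]
10: W B5 -> L1 hit  d=D]
11: R B1 -> L1 miss wb->B5  d=-]
12: R B1 -> L1 hit  d=-]
13: W B5 -> L1 miss  d=D]
14: W B5 -> L1 hit  d=D]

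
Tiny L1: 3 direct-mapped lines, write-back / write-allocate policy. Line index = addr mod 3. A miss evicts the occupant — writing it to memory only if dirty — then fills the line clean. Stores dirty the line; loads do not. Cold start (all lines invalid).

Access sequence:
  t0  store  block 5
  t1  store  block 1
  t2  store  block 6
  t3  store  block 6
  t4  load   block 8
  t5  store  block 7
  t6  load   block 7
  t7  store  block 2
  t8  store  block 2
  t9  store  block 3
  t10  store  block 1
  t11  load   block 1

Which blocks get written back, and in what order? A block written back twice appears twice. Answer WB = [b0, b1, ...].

WB = [5, 1, 6, 7]

0: W B5 -> L2 miss  d=D]
1: W B1 -> L1 miss  d=D]
2: W B6 -> L0 miss  d=D]
3: W B6 -> L0 hit  d=D]
4: R B8 -> L2 miss wb->B5  d=-]
5: W B7 -> L1 miss wb->B1  d=D]
6: R B7 -> L1 hit  d=D]
7: W B2 -> L2 miss  d=D]
8: W B2 -> L2 hit  d=D]
9: W B3 -> L0 miss wb->B6  d=D]
10: W B1 -> L1 miss wb->B7  d=D]
11: R B1 -> L1 hit  d=D]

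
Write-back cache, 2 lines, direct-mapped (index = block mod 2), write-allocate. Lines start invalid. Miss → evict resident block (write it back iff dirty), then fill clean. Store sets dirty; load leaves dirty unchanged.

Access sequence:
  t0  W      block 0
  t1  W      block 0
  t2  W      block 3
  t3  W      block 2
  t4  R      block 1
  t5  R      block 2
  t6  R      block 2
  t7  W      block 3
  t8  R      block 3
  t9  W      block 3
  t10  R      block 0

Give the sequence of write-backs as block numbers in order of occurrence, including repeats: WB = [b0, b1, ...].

WB = [0, 3, 2]

0: W B0 → L0 miss [D]
1: W B0 → L0 hit [D]
2: W B3 → L1 miss [D]
3: W B2 → L0 miss wb→B0 [D]
4: R B1 → L1 miss wb→B3 [-]
5: R B2 → L0 hit [D]
6: R B2 → L0 hit [D]
7: W B3 → L1 miss [D]
8: R B3 → L1 hit [D]
9: W B3 → L1 hit [D]
10: R B0 → L0 miss wb→B2 [-]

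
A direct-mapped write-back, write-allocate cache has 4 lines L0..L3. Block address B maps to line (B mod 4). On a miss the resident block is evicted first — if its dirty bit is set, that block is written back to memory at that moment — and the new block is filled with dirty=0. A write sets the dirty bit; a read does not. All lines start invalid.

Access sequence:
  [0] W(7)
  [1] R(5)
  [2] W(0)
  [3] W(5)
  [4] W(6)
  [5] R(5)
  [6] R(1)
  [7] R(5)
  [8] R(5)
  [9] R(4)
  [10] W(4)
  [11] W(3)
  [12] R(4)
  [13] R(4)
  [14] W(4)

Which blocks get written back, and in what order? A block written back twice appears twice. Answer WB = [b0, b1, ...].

WB = [5, 0, 7]

0: W B7 → L3 miss [D]
1: R B5 → L1 miss [-]
2: W B0 → L0 miss [D]
3: W B5 → L1 hit [D]
4: W B6 → L2 miss [D]
5: R B5 → L1 hit [D]
6: R B1 → L1 miss wb→B5 [-]
7: R B5 → L1 miss [-]
8: R B5 → L1 hit [-]
9: R B4 → L0 miss wb→B0 [-]
10: W B4 → L0 hit [D]
11: W B3 → L3 miss wb→B7 [D]
12: R B4 → L0 hit [D]
13: R B4 → L0 hit [D]
14: W B4 → L0 hit [D]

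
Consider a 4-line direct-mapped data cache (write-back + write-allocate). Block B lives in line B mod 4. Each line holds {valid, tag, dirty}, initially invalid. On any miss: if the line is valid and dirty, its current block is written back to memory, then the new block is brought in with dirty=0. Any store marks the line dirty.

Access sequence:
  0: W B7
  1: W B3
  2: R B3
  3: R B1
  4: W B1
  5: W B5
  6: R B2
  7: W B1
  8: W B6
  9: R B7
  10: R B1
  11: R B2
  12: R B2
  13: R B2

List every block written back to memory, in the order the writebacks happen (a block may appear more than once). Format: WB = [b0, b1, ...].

0: W B7 -> L3 miss  d=D]
1: W B3 -> L3 miss wb->B7  d=D]
2: R B3 -> L3 hit  d=D]
3: R B1 -> L1 miss  d=-]
4: W B1 -> L1 hit  d=D]
5: W B5 -> L1 miss wb->B1  d=D]
6: R B2 -> L2 miss  d=-]
7: W B1 -> L1 miss wb->B5  d=D]
8: W B6 -> L2 miss  d=D]
9: R B7 -> L3 miss wb->B3  d=-]
10: R B1 -> L1 hit  d=D]
11: R B2 -> L2 miss wb->B6  d=-]
12: R B2 -> L2 hit  d=-]
13: R B2 -> L2 hit  d=-]

WB = [7, 1, 5, 3, 6]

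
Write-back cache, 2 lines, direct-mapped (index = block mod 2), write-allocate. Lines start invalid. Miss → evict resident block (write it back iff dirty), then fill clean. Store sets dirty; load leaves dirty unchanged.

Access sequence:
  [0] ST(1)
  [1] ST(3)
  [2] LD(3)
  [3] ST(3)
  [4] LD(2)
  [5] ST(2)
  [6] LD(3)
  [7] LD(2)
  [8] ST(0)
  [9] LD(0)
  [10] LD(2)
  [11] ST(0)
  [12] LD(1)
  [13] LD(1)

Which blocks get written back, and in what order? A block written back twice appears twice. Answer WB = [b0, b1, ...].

WB = [1, 2, 0, 3]

  0 | W B1 → L1 miss [D]
  1 | W B3 → L1 miss wb→B1 [D]
  2 | R B3 → L1 hit [D]
  3 | W B3 → L1 hit [D]
  4 | R B2 → L0 miss [-]
  5 | W B2 → L0 hit [D]
  6 | R B3 → L1 hit [D]
  7 | R B2 → L0 hit [D]
  8 | W B0 → L0 miss wb→B2 [D]
  9 | R B0 → L0 hit [D]
  10 | R B2 → L0 miss wb→B0 [-]
  11 | W B0 → L0 miss [D]
  12 | R B1 → L1 miss wb→B3 [-]
  13 | R B1 → L1 hit [-]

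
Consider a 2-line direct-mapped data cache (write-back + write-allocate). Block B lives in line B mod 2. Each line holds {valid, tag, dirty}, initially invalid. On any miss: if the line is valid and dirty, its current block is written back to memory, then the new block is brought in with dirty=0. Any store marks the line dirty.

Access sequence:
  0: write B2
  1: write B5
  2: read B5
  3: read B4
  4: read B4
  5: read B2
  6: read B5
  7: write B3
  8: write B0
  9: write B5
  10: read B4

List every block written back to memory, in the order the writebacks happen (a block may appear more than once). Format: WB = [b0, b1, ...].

WB = [2, 5, 3, 0]

0: W B2 → L0 miss [D]
1: W B5 → L1 miss [D]
2: R B5 → L1 hit [D]
3: R B4 → L0 miss wb→B2 [-]
4: R B4 → L0 hit [-]
5: R B2 → L0 miss [-]
6: R B5 → L1 hit [D]
7: W B3 → L1 miss wb→B5 [D]
8: W B0 → L0 miss [D]
9: W B5 → L1 miss wb→B3 [D]
10: R B4 → L0 miss wb→B0 [-]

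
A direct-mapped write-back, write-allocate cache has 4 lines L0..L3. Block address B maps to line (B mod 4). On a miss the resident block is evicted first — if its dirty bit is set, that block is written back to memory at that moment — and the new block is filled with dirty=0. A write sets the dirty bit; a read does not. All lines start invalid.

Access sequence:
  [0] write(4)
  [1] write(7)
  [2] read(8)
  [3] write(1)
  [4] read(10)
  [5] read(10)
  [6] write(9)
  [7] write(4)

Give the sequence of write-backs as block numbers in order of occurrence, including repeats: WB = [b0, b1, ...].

WB = [4, 1]

0: W B4 -> L0 miss  d=D]
1: W B7 -> L3 miss  d=D]
2: R B8 -> L0 miss wb->B4  d=-]
3: W B1 -> L1 miss  d=D]
4: R B10 -> L2 miss  d=-]
5: R B10 -> L2 hit  d=-]
6: W B9 -> L1 miss wb->B1  d=D]
7: W B4 -> L0 miss  d=D]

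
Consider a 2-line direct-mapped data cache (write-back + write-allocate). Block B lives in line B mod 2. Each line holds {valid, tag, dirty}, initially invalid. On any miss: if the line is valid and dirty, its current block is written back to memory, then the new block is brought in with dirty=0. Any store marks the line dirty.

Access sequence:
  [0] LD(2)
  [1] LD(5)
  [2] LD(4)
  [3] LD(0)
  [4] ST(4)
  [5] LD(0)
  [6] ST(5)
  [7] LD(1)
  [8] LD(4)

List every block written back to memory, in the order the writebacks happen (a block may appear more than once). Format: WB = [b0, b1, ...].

WB = [4, 5]

0: R B2 → L0 miss [-]
1: R B5 → L1 miss [-]
2: R B4 → L0 miss [-]
3: R B0 → L0 miss [-]
4: W B4 → L0 miss [D]
5: R B0 → L0 miss wb→B4 [-]
6: W B5 → L1 hit [D]
7: R B1 → L1 miss wb→B5 [-]
8: R B4 → L0 miss [-]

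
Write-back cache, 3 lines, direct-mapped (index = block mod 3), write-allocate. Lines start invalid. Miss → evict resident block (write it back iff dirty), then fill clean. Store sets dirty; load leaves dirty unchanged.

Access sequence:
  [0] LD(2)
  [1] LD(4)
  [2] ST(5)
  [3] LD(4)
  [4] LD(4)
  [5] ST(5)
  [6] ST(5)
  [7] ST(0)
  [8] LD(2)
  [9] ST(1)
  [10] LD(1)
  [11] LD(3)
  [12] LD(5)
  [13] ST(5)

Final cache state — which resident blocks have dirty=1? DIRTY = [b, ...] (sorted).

0: R B2 -> L2 miss  d=-]
1: R B4 -> L1 miss  d=-]
2: W B5 -> L2 miss  d=D]
3: R B4 -> L1 hit  d=-]
4: R B4 -> L1 hit  d=-]
5: W B5 -> L2 hit  d=D]
6: W B5 -> L2 hit  d=D]
7: W B0 -> L0 miss  d=D]
8: R B2 -> L2 miss wb->B5  d=-]
9: W B1 -> L1 miss  d=D]
10: R B1 -> L1 hit  d=D]
11: R B3 -> L0 miss wb->B0  d=-]
12: R B5 -> L2 miss  d=-]
13: W B5 -> L2 hit  d=D]

DIRTY = [1, 5]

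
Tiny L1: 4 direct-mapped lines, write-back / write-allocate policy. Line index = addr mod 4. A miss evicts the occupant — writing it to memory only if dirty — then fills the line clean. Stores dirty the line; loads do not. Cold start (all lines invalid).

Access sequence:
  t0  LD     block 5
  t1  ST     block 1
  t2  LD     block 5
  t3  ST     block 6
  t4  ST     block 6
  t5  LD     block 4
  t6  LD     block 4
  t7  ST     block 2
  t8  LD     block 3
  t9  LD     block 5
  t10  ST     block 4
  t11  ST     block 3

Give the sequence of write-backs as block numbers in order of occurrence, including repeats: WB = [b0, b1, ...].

0: R B5 -> L1 miss  d=-]
1: W B1 -> L1 miss  d=D]
2: R B5 -> L1 miss wb->B1  d=-]
3: W B6 -> L2 miss  d=D]
4: W B6 -> L2 hit  d=D]
5: R B4 -> L0 miss  d=-]
6: R B4 -> L0 hit  d=-]
7: W B2 -> L2 miss wb->B6  d=D]
8: R B3 -> L3 miss  d=-]
9: R B5 -> L1 hit  d=-]
10: W B4 -> L0 hit  d=D]
11: W B3 -> L3 hit  d=D]

WB = [1, 6]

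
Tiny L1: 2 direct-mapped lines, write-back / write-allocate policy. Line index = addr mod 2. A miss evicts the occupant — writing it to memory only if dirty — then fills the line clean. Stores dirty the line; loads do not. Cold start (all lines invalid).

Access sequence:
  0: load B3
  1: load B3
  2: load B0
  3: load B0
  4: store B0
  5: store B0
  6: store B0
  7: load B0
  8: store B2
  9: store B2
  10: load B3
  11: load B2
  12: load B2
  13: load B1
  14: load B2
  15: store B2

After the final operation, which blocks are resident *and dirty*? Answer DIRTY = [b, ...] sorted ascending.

  0 | R B3 → L1 miss [-]
  1 | R B3 → L1 hit [-]
  2 | R B0 → L0 miss [-]
  3 | R B0 → L0 hit [-]
  4 | W B0 → L0 hit [D]
  5 | W B0 → L0 hit [D]
  6 | W B0 → L0 hit [D]
  7 | R B0 → L0 hit [D]
  8 | W B2 → L0 miss wb→B0 [D]
  9 | W B2 → L0 hit [D]
  10 | R B3 → L1 hit [-]
  11 | R B2 → L0 hit [D]
  12 | R B2 → L0 hit [D]
  13 | R B1 → L1 miss [-]
  14 | R B2 → L0 hit [D]
  15 | W B2 → L0 hit [D]

DIRTY = [2]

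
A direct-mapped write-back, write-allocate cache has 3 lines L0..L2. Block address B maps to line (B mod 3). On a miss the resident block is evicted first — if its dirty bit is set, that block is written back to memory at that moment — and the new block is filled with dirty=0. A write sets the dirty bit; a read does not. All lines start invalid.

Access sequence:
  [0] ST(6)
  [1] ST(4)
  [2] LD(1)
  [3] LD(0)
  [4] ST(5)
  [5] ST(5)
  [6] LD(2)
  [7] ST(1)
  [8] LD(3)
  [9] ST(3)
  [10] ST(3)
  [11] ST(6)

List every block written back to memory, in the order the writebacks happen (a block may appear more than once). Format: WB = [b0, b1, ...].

WB = [4, 6, 5, 3]

  0 | W B6 → L0 miss [D]
  1 | W B4 → L1 miss [D]
  2 | R B1 → L1 miss wb→B4 [-]
  3 | R B0 → L0 miss wb→B6 [-]
  4 | W B5 → L2 miss [D]
  5 | W B5 → L2 hit [D]
  6 | R B2 → L2 miss wb→B5 [-]
  7 | W B1 → L1 hit [D]
  8 | R B3 → L0 miss [-]
  9 | W B3 → L0 hit [D]
  10 | W B3 → L0 hit [D]
  11 | W B6 → L0 miss wb→B3 [D]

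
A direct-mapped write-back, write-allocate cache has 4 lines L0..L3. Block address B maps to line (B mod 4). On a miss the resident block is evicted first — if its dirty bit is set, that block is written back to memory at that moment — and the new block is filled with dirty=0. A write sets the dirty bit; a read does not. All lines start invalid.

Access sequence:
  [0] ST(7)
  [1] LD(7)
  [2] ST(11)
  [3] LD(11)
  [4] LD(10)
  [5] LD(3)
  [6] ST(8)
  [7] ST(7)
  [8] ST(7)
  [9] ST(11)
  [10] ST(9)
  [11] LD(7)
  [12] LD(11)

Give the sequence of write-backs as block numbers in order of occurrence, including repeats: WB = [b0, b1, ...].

0: W B7 → L3 miss [D]
1: R B7 → L3 hit [D]
2: W B11 → L3 miss wb→B7 [D]
3: R B11 → L3 hit [D]
4: R B10 → L2 miss [-]
5: R B3 → L3 miss wb→B11 [-]
6: W B8 → L0 miss [D]
7: W B7 → L3 miss [D]
8: W B7 → L3 hit [D]
9: W B11 → L3 miss wb→B7 [D]
10: W B9 → L1 miss [D]
11: R B7 → L3 miss wb→B11 [-]
12: R B11 → L3 miss [-]

WB = [7, 11, 7, 11]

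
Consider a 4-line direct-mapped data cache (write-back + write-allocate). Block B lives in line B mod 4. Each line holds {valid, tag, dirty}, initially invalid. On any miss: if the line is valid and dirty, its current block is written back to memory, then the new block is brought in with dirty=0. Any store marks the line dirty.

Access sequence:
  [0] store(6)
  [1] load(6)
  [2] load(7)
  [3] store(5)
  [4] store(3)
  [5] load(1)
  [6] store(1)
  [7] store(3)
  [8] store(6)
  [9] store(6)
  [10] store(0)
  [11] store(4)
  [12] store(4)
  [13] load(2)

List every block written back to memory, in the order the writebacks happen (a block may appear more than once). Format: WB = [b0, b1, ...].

WB = [5, 0, 6]

  0 | W B6 → L2 miss [D]
  1 | R B6 → L2 hit [D]
  2 | R B7 → L3 miss [-]
  3 | W B5 → L1 miss [D]
  4 | W B3 → L3 miss [D]
  5 | R B1 → L1 miss wb→B5 [-]
  6 | W B1 → L1 hit [D]
  7 | W B3 → L3 hit [D]
  8 | W B6 → L2 hit [D]
  9 | W B6 → L2 hit [D]
  10 | W B0 → L0 miss [D]
  11 | W B4 → L0 miss wb→B0 [D]
  12 | W B4 → L0 hit [D]
  13 | R B2 → L2 miss wb→B6 [-]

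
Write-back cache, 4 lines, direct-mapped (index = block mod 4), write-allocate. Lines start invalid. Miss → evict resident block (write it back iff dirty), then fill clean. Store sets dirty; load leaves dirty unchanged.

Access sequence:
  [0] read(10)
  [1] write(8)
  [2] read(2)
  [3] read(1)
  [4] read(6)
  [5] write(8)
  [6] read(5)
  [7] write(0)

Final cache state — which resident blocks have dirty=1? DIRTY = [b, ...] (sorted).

DIRTY = [0]

0: R B10 → L2 miss [-]
1: W B8 → L0 miss [D]
2: R B2 → L2 miss [-]
3: R B1 → L1 miss [-]
4: R B6 → L2 miss [-]
5: W B8 → L0 hit [D]
6: R B5 → L1 miss [-]
7: W B0 → L0 miss wb→B8 [D]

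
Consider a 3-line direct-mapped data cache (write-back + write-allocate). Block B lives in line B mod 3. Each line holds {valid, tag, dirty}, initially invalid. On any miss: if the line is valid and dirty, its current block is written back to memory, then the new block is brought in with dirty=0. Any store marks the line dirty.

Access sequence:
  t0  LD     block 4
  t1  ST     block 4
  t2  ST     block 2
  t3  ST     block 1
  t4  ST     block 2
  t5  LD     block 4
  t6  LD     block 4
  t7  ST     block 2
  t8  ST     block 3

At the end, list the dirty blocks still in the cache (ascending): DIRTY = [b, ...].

DIRTY = [2, 3]

0: R B4 -> L1 miss  d=-]
1: W B4 -> L1 hit  d=D]
2: W B2 -> L2 miss  d=D]
3: W B1 -> L1 miss wb->B4  d=D]
4: W B2 -> L2 hit  d=D]
5: R B4 -> L1 miss wb->B1  d=-]
6: R B4 -> L1 hit  d=-]
7: W B2 -> L2 hit  d=D]
8: W B3 -> L0 miss  d=D]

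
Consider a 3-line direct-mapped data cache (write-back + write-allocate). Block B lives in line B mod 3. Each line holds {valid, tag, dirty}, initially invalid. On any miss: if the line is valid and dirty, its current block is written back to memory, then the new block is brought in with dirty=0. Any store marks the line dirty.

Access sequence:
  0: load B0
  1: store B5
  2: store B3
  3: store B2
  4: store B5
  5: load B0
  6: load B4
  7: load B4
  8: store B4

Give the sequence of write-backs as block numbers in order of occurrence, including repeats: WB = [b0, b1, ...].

0: R B0 -> L0 miss  d=-]
1: W B5 -> L2 miss  d=D]
2: W B3 -> L0 miss  d=D]
3: W B2 -> L2 miss wb->B5  d=D]
4: W B5 -> L2 miss wb->B2  d=D]
5: R B0 -> L0 miss wb->B3  d=-]
6: R B4 -> L1 miss  d=-]
7: R B4 -> L1 hit  d=-]
8: W B4 -> L1 hit  d=D]

WB = [5, 2, 3]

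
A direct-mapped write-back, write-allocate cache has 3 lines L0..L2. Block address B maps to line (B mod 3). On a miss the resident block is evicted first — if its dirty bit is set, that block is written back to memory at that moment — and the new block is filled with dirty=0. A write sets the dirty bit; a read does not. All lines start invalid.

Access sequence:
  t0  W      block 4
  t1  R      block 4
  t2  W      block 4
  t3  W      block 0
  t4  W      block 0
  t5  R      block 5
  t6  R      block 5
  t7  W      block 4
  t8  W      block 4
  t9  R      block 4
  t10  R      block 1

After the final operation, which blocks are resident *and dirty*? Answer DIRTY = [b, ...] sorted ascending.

0: W B4 → L1 miss [D]
1: R B4 → L1 hit [D]
2: W B4 → L1 hit [D]
3: W B0 → L0 miss [D]
4: W B0 → L0 hit [D]
5: R B5 → L2 miss [-]
6: R B5 → L2 hit [-]
7: W B4 → L1 hit [D]
8: W B4 → L1 hit [D]
9: R B4 → L1 hit [D]
10: R B1 → L1 miss wb→B4 [-]

DIRTY = [0]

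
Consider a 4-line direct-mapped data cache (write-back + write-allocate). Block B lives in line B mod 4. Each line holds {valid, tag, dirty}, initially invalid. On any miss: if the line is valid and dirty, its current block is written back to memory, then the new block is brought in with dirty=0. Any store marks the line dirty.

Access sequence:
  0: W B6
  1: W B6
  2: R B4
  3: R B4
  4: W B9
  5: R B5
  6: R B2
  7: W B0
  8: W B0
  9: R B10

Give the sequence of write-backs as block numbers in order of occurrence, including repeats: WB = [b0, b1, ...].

WB = [9, 6]

0: W B6 -> L2 miss  d=D]
1: W B6 -> L2 hit  d=D]
2: R B4 -> L0 miss  d=-]
3: R B4 -> L0 hit  d=-]
4: W B9 -> L1 miss  d=D]
5: R B5 -> L1 miss wb->B9  d=-]
6: R B2 -> L2 miss wb->B6  d=-]
7: W B0 -> L0 miss  d=D]
8: W B0 -> L0 hit  d=D]
9: R B10 -> L2 miss  d=-]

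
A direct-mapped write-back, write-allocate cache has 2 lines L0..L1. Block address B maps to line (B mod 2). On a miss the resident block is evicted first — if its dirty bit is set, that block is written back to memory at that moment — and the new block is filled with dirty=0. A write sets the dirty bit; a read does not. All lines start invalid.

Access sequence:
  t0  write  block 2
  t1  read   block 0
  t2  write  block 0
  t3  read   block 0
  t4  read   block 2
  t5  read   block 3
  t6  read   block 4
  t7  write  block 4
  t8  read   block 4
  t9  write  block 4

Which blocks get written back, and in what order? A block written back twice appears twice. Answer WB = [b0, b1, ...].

WB = [2, 0]

0: W B2 -> L0 miss  d=D]
1: R B0 -> L0 miss wb->B2  d=-]
2: W B0 -> L0 hit  d=D]
3: R B0 -> L0 hit  d=D]
4: R B2 -> L0 miss wb->B0  d=-]
5: R B3 -> L1 miss  d=-]
6: R B4 -> L0 miss  d=-]
7: W B4 -> L0 hit  d=D]
8: R B4 -> L0 hit  d=D]
9: W B4 -> L0 hit  d=D]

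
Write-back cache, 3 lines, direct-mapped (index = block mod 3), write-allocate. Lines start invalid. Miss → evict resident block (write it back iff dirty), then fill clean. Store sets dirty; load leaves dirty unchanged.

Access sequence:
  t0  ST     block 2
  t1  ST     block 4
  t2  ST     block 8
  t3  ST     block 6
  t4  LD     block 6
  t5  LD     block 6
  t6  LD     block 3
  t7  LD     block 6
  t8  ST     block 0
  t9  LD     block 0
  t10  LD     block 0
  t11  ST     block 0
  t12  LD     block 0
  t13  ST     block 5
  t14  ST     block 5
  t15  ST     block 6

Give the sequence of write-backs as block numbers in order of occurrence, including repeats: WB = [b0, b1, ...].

0: W B2 → L2 miss [D]
1: W B4 → L1 miss [D]
2: W B8 → L2 miss wb→B2 [D]
3: W B6 → L0 miss [D]
4: R B6 → L0 hit [D]
5: R B6 → L0 hit [D]
6: R B3 → L0 miss wb→B6 [-]
7: R B6 → L0 miss [-]
8: W B0 → L0 miss [D]
9: R B0 → L0 hit [D]
10: R B0 → L0 hit [D]
11: W B0 → L0 hit [D]
12: R B0 → L0 hit [D]
13: W B5 → L2 miss wb→B8 [D]
14: W B5 → L2 hit [D]
15: W B6 → L0 miss wb→B0 [D]

WB = [2, 6, 8, 0]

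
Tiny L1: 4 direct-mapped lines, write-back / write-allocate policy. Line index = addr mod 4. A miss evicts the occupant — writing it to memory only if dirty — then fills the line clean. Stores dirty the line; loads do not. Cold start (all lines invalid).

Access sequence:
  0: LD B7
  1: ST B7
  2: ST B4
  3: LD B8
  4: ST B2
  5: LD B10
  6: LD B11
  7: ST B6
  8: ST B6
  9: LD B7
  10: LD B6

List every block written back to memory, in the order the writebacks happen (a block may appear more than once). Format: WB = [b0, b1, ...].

0: R B7 → L3 miss [-]
1: W B7 → L3 hit [D]
2: W B4 → L0 miss [D]
3: R B8 → L0 miss wb→B4 [-]
4: W B2 → L2 miss [D]
5: R B10 → L2 miss wb→B2 [-]
6: R B11 → L3 miss wb→B7 [-]
7: W B6 → L2 miss [D]
8: W B6 → L2 hit [D]
9: R B7 → L3 miss [-]
10: R B6 → L2 hit [D]

WB = [4, 2, 7]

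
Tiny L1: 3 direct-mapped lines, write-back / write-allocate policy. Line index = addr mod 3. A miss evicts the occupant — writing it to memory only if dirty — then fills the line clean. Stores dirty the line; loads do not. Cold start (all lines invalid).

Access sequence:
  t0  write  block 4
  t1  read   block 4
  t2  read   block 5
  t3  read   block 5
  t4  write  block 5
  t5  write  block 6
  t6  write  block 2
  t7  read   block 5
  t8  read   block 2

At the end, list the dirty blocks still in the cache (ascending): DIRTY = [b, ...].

0: W B4 → L1 miss [D]
1: R B4 → L1 hit [D]
2: R B5 → L2 miss [-]
3: R B5 → L2 hit [-]
4: W B5 → L2 hit [D]
5: W B6 → L0 miss [D]
6: W B2 → L2 miss wb→B5 [D]
7: R B5 → L2 miss wb→B2 [-]
8: R B2 → L2 miss [-]

DIRTY = [4, 6]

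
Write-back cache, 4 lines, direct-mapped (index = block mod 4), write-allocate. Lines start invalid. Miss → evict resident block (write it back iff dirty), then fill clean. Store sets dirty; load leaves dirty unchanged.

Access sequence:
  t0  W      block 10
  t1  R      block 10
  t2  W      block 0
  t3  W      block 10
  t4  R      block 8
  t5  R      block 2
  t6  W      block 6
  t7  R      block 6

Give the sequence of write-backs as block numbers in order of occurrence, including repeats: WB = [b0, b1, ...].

WB = [0, 10]

0: W B10 -> L2 miss  d=D]
1: R B10 -> L2 hit  d=D]
2: W B0 -> L0 miss  d=D]
3: W B10 -> L2 hit  d=D]
4: R B8 -> L0 miss wb->B0  d=-]
5: R B2 -> L2 miss wb->B10  d=-]
6: W B6 -> L2 miss  d=D]
7: R B6 -> L2 hit  d=D]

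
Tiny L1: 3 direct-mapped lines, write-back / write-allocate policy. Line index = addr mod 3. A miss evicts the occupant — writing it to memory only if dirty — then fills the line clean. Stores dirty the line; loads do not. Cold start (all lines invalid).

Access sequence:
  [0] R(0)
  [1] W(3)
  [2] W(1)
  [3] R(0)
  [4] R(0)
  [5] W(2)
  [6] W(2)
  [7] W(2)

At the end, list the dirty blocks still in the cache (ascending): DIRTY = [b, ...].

0: R B0 → L0 miss [-]
1: W B3 → L0 miss [D]
2: W B1 → L1 miss [D]
3: R B0 → L0 miss wb→B3 [-]
4: R B0 → L0 hit [-]
5: W B2 → L2 miss [D]
6: W B2 → L2 hit [D]
7: W B2 → L2 hit [D]

DIRTY = [1, 2]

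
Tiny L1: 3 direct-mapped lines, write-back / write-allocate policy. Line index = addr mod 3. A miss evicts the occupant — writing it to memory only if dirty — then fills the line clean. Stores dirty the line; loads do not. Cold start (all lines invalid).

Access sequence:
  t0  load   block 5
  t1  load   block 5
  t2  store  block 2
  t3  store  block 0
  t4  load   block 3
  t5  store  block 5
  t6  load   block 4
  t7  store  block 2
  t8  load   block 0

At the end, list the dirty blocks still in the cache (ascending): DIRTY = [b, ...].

DIRTY = [2]

0: R B5 → L2 miss [-]
1: R B5 → L2 hit [-]
2: W B2 → L2 miss [D]
3: W B0 → L0 miss [D]
4: R B3 → L0 miss wb→B0 [-]
5: W B5 → L2 miss wb→B2 [D]
6: R B4 → L1 miss [-]
7: W B2 → L2 miss wb→B5 [D]
8: R B0 → L0 miss [-]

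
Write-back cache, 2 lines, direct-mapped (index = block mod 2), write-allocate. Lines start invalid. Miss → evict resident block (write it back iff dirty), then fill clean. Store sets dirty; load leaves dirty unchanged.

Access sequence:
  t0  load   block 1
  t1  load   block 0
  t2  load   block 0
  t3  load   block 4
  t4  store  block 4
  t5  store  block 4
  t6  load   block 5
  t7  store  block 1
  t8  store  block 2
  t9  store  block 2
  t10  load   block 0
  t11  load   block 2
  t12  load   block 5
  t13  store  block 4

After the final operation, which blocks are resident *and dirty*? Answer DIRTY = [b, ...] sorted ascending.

DIRTY = [4]

  0 | R B1 → L1 miss [-]
  1 | R B0 → L0 miss [-]
  2 | R B0 → L0 hit [-]
  3 | R B4 → L0 miss [-]
  4 | W B4 → L0 hit [D]
  5 | W B4 → L0 hit [D]
  6 | R B5 → L1 miss [-]
  7 | W B1 → L1 miss [D]
  8 | W B2 → L0 miss wb→B4 [D]
  9 | W B2 → L0 hit [D]
  10 | R B0 → L0 miss wb→B2 [-]
  11 | R B2 → L0 miss [-]
  12 | R B5 → L1 miss wb→B1 [-]
  13 | W B4 → L0 miss [D]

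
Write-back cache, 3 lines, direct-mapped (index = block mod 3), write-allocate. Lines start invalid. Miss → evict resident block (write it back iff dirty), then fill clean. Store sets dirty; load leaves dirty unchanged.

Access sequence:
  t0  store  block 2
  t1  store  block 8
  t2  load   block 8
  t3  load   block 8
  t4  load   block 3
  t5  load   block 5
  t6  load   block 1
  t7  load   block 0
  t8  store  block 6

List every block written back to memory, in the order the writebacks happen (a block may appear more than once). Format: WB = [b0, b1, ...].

WB = [2, 8]

0: W B2 -> L2 miss  d=D]
1: W B8 -> L2 miss wb->B2  d=D]
2: R B8 -> L2 hit  d=D]
3: R B8 -> L2 hit  d=D]
4: R B3 -> L0 miss  d=-]
5: R B5 -> L2 miss wb->B8  d=-]
6: R B1 -> L1 miss  d=-]
7: R B0 -> L0 miss  d=-]
8: W B6 -> L0 miss  d=D]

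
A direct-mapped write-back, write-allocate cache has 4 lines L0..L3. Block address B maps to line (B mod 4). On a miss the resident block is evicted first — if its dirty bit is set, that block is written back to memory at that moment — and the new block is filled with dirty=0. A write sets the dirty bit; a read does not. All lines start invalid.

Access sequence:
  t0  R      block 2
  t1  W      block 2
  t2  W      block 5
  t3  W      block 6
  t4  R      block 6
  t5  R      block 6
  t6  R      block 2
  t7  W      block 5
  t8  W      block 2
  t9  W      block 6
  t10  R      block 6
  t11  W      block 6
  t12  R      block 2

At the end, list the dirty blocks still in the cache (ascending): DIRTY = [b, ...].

DIRTY = [5]

0: R B2 -> L2 miss  d=-]
1: W B2 -> L2 hit  d=D]
2: W B5 -> L1 miss  d=D]
3: W B6 -> L2 miss wb->B2  d=D]
4: R B6 -> L2 hit  d=D]
5: R B6 -> L2 hit  d=D]
6: R B2 -> L2 miss wb->B6  d=-]
7: W B5 -> L1 hit  d=D]
8: W B2 -> L2 hit  d=D]
9: W B6 -> L2 miss wb->B2  d=D]
10: R B6 -> L2 hit  d=D]
11: W B6 -> L2 hit  d=D]
12: R B2 -> L2 miss wb->B6  d=-]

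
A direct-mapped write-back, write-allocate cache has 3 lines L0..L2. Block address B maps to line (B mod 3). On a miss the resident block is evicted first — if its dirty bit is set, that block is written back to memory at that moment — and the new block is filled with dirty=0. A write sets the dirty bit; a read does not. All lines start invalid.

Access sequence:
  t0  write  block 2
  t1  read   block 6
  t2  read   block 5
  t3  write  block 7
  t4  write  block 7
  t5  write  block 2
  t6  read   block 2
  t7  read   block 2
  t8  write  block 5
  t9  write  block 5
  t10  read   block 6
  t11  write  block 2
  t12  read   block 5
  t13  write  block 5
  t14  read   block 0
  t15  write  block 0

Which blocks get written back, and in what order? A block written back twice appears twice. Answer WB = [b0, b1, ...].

WB = [2, 2, 5, 2]

  0 | W B2 → L2 miss [D]
  1 | R B6 → L0 miss [-]
  2 | R B5 → L2 miss wb→B2 [-]
  3 | W B7 → L1 miss [D]
  4 | W B7 → L1 hit [D]
  5 | W B2 → L2 miss [D]
  6 | R B2 → L2 hit [D]
  7 | R B2 → L2 hit [D]
  8 | W B5 → L2 miss wb→B2 [D]
  9 | W B5 → L2 hit [D]
  10 | R B6 → L0 hit [-]
  11 | W B2 → L2 miss wb→B5 [D]
  12 | R B5 → L2 miss wb→B2 [-]
  13 | W B5 → L2 hit [D]
  14 | R B0 → L0 miss [-]
  15 | W B0 → L0 hit [D]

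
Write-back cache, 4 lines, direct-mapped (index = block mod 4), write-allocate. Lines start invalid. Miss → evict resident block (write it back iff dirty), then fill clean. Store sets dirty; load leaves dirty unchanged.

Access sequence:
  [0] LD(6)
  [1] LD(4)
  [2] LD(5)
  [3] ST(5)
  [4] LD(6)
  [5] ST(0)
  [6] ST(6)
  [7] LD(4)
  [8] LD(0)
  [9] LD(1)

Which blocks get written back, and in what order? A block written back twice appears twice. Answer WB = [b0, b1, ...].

WB = [0, 5]

  0 | R B6 → L2 miss [-]
  1 | R B4 → L0 miss [-]
  2 | R B5 → L1 miss [-]
  3 | W B5 → L1 hit [D]
  4 | R B6 → L2 hit [-]
  5 | W B0 → L0 miss [D]
  6 | W B6 → L2 hit [D]
  7 | R B4 → L0 miss wb→B0 [-]
  8 | R B0 → L0 miss [-]
  9 | R B1 → L1 miss wb→B5 [-]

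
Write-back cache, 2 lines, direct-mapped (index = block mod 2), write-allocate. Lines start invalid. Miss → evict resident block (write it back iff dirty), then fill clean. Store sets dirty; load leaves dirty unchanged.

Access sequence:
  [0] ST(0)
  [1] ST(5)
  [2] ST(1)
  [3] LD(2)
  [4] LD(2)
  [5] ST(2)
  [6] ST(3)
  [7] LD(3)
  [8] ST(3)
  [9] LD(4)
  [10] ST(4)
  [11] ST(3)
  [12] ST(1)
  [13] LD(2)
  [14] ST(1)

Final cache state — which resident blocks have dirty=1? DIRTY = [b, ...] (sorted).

0: W B0 → L0 miss [D]
1: W B5 → L1 miss [D]
2: W B1 → L1 miss wb→B5 [D]
3: R B2 → L0 miss wb→B0 [-]
4: R B2 → L0 hit [-]
5: W B2 → L0 hit [D]
6: W B3 → L1 miss wb→B1 [D]
7: R B3 → L1 hit [D]
8: W B3 → L1 hit [D]
9: R B4 → L0 miss wb→B2 [-]
10: W B4 → L0 hit [D]
11: W B3 → L1 hit [D]
12: W B1 → L1 miss wb→B3 [D]
13: R B2 → L0 miss wb→B4 [-]
14: W B1 → L1 hit [D]

DIRTY = [1]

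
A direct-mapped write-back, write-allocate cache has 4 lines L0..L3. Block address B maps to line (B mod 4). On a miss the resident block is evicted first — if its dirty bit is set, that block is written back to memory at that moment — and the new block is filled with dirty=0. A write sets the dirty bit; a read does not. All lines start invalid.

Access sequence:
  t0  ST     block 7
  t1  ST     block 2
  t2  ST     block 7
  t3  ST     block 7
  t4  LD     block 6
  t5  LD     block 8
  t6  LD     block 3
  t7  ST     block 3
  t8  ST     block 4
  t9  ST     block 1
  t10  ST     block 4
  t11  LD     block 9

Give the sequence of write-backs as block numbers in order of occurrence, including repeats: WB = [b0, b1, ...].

  0 | W B7 → L3 miss [D]
  1 | W B2 → L2 miss [D]
  2 | W B7 → L3 hit [D]
  3 | W B7 → L3 hit [D]
  4 | R B6 → L2 miss wb→B2 [-]
  5 | R B8 → L0 miss [-]
  6 | R B3 → L3 miss wb→B7 [-]
  7 | W B3 → L3 hit [D]
  8 | W B4 → L0 miss [D]
  9 | W B1 → L1 miss [D]
  10 | W B4 → L0 hit [D]
  11 | R B9 → L1 miss wb→B1 [-]

WB = [2, 7, 1]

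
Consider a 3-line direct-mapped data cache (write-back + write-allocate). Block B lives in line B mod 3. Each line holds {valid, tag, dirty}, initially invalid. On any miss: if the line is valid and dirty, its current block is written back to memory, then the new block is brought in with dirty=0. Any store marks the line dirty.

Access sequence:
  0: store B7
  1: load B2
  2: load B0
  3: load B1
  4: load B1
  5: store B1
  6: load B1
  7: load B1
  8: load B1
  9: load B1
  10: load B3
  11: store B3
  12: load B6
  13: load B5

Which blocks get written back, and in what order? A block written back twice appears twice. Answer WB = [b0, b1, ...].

WB = [7, 3]

0: W B7 → L1 miss [D]
1: R B2 → L2 miss [-]
2: R B0 → L0 miss [-]
3: R B1 → L1 miss wb→B7 [-]
4: R B1 → L1 hit [-]
5: W B1 → L1 hit [D]
6: R B1 → L1 hit [D]
7: R B1 → L1 hit [D]
8: R B1 → L1 hit [D]
9: R B1 → L1 hit [D]
10: R B3 → L0 miss [-]
11: W B3 → L0 hit [D]
12: R B6 → L0 miss wb→B3 [-]
13: R B5 → L2 miss [-]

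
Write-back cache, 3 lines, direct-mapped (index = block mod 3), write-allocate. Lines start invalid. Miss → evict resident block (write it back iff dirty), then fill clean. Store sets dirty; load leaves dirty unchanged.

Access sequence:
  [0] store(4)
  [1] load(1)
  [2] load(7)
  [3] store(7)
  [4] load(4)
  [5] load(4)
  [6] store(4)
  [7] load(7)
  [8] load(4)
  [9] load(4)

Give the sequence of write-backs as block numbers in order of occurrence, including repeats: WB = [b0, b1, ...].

WB = [4, 7, 4]

  0 | W B4 → L1 miss [D]
  1 | R B1 → L1 miss wb→B4 [-]
  2 | R B7 → L1 miss [-]
  3 | W B7 → L1 hit [D]
  4 | R B4 → L1 miss wb→B7 [-]
  5 | R B4 → L1 hit [-]
  6 | W B4 → L1 hit [D]
  7 | R B7 → L1 miss wb→B4 [-]
  8 | R B4 → L1 miss [-]
  9 | R B4 → L1 hit [-]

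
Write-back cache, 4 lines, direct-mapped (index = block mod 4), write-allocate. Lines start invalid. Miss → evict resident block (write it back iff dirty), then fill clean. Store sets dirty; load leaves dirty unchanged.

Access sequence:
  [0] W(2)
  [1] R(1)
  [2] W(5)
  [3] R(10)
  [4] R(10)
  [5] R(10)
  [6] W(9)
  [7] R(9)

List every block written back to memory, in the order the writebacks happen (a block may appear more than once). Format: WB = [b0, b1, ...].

0: W B2 -> L2 miss  d=D]
1: R B1 -> L1 miss  d=-]
2: W B5 -> L1 miss  d=D]
3: R B10 -> L2 miss wb->B2  d=-]
4: R B10 -> L2 hit  d=-]
5: R B10 -> L2 hit  d=-]
6: W B9 -> L1 miss wb->B5  d=D]
7: R B9 -> L1 hit  d=D]

WB = [2, 5]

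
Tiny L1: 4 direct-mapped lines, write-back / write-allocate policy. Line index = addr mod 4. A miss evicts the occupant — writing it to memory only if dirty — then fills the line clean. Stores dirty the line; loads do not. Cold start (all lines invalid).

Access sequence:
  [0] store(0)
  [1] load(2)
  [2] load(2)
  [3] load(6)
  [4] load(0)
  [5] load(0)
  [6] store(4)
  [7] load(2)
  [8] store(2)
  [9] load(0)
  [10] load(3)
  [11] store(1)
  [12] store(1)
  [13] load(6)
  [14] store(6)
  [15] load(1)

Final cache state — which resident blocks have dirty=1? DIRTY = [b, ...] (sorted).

DIRTY = [1, 6]

0: W B0 -> L0 miss  d=D]
1: R B2 -> L2 miss  d=-]
2: R B2 -> L2 hit  d=-]
3: R B6 -> L2 miss  d=-]
4: R B0 -> L0 hit  d=D]
5: R B0 -> L0 hit  d=D]
6: W B4 -> L0 miss wb->B0  d=D]
7: R B2 -> L2 miss  d=-]
8: W B2 -> L2 hit  d=D]
9: R B0 -> L0 miss wb->B4  d=-]
10: R B3 -> L3 miss  d=-]
11: W B1 -> L1 miss  d=D]
12: W B1 -> L1 hit  d=D]
13: R B6 -> L2 miss wb->B2  d=-]
14: W B6 -> L2 hit  d=D]
15: R B1 -> L1 hit  d=D]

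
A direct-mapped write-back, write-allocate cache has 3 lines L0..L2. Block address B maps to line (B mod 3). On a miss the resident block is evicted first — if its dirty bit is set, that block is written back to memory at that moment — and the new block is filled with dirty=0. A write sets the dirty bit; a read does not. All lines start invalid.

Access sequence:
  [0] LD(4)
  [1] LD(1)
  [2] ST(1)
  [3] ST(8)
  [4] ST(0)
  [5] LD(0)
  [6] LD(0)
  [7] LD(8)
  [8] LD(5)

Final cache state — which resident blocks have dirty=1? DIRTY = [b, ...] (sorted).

DIRTY = [0, 1]

  0 | R B4 → L1 miss [-]
  1 | R B1 → L1 miss [-]
  2 | W B1 → L1 hit [D]
  3 | W B8 → L2 miss [D]
  4 | W B0 → L0 miss [D]
  5 | R B0 → L0 hit [D]
  6 | R B0 → L0 hit [D]
  7 | R B8 → L2 hit [D]
  8 | R B5 → L2 miss wb→B8 [-]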